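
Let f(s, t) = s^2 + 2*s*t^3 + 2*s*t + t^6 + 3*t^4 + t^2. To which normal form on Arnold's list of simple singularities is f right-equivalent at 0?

A3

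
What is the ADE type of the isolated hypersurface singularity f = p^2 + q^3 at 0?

The Hessian of f at 0 has rank 1. Corank 1: A-series; mu = 2 gives A_2.

A2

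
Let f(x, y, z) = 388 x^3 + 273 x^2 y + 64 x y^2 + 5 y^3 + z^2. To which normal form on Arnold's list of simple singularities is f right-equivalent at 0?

D_{4}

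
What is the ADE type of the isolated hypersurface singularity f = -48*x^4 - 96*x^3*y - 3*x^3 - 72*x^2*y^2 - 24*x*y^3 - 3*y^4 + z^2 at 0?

E_6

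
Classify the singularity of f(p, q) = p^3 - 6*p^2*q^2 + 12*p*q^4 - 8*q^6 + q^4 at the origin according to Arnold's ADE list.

E6

The Hessian of f at 0 has rank 0. Corank 2; j^3 = p^3 is a perfect cube, so E-series; the 4-jet and mu = 6 give E_6.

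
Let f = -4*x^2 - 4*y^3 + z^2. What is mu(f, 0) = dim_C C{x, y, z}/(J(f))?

The Hessian of f at 0 has rank 2. Corank 1: A-series; mu = 2 gives A_2.

2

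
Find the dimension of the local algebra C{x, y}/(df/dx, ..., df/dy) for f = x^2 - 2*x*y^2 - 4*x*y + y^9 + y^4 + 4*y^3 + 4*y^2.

The Hessian of f at 0 is [[2, -4], [-4, 8]] with rank 1, so corank 1. A Groebner basis of the Jacobian ideal J(f) in C{x,y} is {x^4 - 8*x^3*y + 24*x^3 - 80*x^2*y + 80*x^2 - 192*x*y + 64*x - 128*y, -x + y^2 + 2*y}; counting standard monomials gives mu = 8. Corank 1: A-series; mu = 8 gives A_8.

8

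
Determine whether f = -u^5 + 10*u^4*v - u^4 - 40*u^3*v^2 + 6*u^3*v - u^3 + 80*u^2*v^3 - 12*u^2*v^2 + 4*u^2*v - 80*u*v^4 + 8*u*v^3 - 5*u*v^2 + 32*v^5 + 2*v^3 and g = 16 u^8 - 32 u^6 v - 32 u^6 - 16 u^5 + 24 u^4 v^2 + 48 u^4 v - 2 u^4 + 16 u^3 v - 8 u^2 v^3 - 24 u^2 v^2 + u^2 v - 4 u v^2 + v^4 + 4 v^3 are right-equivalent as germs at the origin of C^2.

Yes.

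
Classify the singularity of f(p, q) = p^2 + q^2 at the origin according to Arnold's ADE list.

A_{1}

The Hessian of f at 0 is [[2, 0], [0, 2]] with rank 2, so corank 0. A Groebner basis of the Jacobian ideal J(f) in C{p,q} is {p, q}; counting standard monomials gives mu = 1. Corank 0: nondegenerate Morse point, so A_1.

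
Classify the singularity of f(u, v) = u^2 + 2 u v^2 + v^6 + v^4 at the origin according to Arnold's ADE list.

The Hessian of f at 0 has rank 1. Corank 1: A-series; mu = 5 gives A_5.

A5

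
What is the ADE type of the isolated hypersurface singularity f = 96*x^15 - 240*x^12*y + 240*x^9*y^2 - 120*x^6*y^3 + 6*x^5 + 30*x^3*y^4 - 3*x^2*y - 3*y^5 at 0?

D6

The Hessian of f at 0 is [[0, 0], [0, 0]] with rank 0, so corank 2. A Groebner basis of the Jacobian ideal J(f) in C{x,y} is {x^2/5 + y^4, x^3, x*y}; counting standard monomials gives mu = 6. Corank 2; j^3 = -3*x^2*y has shape L^2 M (L != M), so D-series; mu = 6 gives D_6.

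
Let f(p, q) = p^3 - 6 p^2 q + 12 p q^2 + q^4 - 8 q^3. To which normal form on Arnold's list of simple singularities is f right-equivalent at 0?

The Hessian of f at 0 is [[0, 0], [0, 0]] with rank 0, so corank 2. A Groebner basis of the Jacobian ideal J(f) in C{p,q} is {q^3, p^2 - 4*p*q + 4*q^2}; counting standard monomials gives mu = 6. Corank 2; j^3 = (p - 2*q)^3 is a perfect cube, so E-series; the 4-jet and mu = 6 give E_6.

E_{6}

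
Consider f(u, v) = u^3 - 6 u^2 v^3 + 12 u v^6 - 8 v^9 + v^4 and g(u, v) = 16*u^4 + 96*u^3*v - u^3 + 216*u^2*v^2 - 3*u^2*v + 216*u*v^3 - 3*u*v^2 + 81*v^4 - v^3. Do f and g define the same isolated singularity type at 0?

The Hessian of f at 0 has rank 0. Corank 2; j^3 = u^3 is a perfect cube, so E-series; the 4-jet and mu = 6 give E_6. The Hessian of g at 0 has rank 0. Corank 2; j^3 = -(u + v)^3 is a perfect cube, so E-series; the 4-jet and mu = 6 give E_6. Both have type E_6, hence right-equivalent.

Yes.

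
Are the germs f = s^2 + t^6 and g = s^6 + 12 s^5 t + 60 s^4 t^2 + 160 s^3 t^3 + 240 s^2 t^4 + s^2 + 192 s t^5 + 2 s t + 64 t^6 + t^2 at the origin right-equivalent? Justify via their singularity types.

Yes.

The Hessian of f at 0 is [[2, 0], [0, 0]] with rank 1, so corank 1. A Groebner basis of the Jacobian ideal J(f) in C{s,t} is {t^5, s}; counting standard monomials gives mu = 5. Corank 1: A-series; mu = 5 gives A_5. The Hessian of g at 0 is [[2, 2], [2, 2]] with rank 1, so corank 1. A Groebner basis of the Jacobian ideal J(g) in C{s,t} is {t^5, s + t}; counting standard monomials gives mu = 5. Corank 1: A-series; mu = 5 gives A_5. Both have type A_5, hence right-equivalent.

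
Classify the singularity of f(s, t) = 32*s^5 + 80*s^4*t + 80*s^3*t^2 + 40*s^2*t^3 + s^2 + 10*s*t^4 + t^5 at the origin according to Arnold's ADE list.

A_4

The Hessian of f at 0 is [[2, 0], [0, 0]] with rank 1, so corank 1. A Groebner basis of the Jacobian ideal J(f) in C{s,t} is {t^4, s}; counting standard monomials gives mu = 4. Corank 1: A-series; mu = 4 gives A_4.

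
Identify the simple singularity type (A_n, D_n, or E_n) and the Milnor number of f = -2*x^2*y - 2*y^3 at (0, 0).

The Hessian of f at 0 is [[0, 0], [0, 0]] with rank 0, so corank 2. A Groebner basis of the Jacobian ideal J(f) in C{x,y} is {y^3, x^2 + 3*y^2, x*y}; counting standard monomials gives mu = 4. Corank 2; j^3 = -2*y*(x^2 + y^2) splits into three distinct lines over C (the quadratic factor has nonzero discriminant), so D_4.

Type D_{4}, Milnor number mu = 4.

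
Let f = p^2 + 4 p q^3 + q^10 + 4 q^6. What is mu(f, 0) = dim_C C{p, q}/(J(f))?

9

The Hessian of f at 0 is [[2, 0], [0, 0]] with rank 1, so corank 1. A Groebner basis of the Jacobian ideal J(f) in C{p,q} is {p^3, p/2 + q^3}; counting standard monomials gives mu = 9. Corank 1: A-series; mu = 9 gives A_9.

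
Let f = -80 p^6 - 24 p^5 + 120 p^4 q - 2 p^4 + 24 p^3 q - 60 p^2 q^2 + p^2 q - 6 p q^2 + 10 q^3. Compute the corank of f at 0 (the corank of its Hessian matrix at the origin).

The Hessian at 0 is [[0, 0], [0, 0]] of rank 0; hence corank 2.

2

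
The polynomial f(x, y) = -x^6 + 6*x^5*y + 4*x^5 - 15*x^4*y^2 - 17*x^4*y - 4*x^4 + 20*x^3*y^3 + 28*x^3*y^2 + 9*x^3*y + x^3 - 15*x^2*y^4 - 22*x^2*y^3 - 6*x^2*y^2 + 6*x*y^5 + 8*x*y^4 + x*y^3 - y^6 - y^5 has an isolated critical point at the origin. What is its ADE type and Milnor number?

The Hessian of f at 0 has rank 0. Corank 2; j^3 = x^3 is a perfect cube, so E-series; the 4-jet and mu = 7 give E_7.

Type E7, Milnor number mu = 7.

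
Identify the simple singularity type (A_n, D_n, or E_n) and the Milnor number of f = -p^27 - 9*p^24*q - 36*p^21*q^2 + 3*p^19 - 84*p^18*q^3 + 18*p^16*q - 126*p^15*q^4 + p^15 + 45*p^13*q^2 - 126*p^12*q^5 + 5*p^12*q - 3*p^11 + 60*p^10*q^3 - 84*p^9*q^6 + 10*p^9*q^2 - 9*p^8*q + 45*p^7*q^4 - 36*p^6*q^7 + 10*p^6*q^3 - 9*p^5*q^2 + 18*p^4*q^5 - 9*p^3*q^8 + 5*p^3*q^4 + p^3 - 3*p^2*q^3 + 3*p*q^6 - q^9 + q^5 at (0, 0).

Type E8, Milnor number mu = 8.

The Hessian of f at 0 is [[0, 0], [0, 0]] with rank 0, so corank 2. A Groebner basis of the Jacobian ideal J(f) in C{p,q} is {-p^2/2 + p*q^3, q^4, p^3, p^2*q}; counting standard monomials gives mu = 8. Corank 2; j^3 = p^3 is a perfect cube, so E-series; the 5-jet and mu = 8 give E_8.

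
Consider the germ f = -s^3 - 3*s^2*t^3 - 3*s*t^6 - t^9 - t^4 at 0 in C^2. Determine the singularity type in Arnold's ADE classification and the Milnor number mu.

Type E_{6}, Milnor number mu = 6.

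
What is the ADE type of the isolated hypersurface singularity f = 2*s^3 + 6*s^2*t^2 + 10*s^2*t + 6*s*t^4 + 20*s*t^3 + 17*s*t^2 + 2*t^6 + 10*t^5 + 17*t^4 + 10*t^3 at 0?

D4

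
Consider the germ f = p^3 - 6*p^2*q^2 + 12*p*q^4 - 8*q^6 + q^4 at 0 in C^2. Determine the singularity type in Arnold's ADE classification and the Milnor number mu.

Type E6, Milnor number mu = 6.

The Hessian of f at 0 is [[0, 0], [0, 0]] with rank 0, so corank 2. A Groebner basis of the Jacobian ideal J(f) in C{p,q} is {p^3, p^2*q, -p^2/4 + p*q^2, q^3}; counting standard monomials gives mu = 6. Corank 2; j^3 = p^3 is a perfect cube, so E-series; the 4-jet and mu = 6 give E_6.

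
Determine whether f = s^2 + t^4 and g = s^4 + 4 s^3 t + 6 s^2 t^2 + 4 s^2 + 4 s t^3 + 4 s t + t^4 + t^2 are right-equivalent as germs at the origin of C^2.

The Hessian of f at 0 is [[2, 0], [0, 0]] with rank 1, so corank 1. A Groebner basis of the Jacobian ideal J(f) in C{s,t} is {t^3, s}; counting standard monomials gives mu = 3. Corank 1: A-series; mu = 3 gives A_3. The Hessian of g at 0 is [[8, 4], [4, 2]] with rank 1, so corank 1. A Groebner basis of the Jacobian ideal J(g) in C{s,t} is {t^3, s + t/2}; counting standard monomials gives mu = 3. Corank 1: A-series; mu = 3 gives A_3. Both have type A_3, hence right-equivalent.

Yes.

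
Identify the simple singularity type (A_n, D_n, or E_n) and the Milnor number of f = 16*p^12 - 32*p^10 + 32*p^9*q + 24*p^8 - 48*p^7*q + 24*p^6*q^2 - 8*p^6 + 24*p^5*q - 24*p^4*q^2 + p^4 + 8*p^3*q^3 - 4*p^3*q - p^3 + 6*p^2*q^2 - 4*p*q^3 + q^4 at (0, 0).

Type E6, Milnor number mu = 6.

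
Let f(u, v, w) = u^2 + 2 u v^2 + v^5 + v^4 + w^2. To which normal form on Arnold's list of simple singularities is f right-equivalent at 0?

The Hessian of f at 0 is [[2, 0, 0], [0, 0, 0], [0, 0, 2]] with rank 2, so corank 1. A Groebner basis of the Jacobian ideal J(f) in C{u,v,w} is {u^2, u + v^2, w}; counting standard monomials gives mu = 4. Corank 1: A-series; mu = 4 gives A_4.

A4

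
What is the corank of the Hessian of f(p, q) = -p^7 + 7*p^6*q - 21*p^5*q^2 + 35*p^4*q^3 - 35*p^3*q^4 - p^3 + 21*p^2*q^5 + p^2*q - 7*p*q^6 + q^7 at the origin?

2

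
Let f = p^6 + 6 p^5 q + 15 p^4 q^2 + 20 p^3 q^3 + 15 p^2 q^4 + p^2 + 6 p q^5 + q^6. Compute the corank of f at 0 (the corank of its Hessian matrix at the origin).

1

Hessian at 0 has rank 1.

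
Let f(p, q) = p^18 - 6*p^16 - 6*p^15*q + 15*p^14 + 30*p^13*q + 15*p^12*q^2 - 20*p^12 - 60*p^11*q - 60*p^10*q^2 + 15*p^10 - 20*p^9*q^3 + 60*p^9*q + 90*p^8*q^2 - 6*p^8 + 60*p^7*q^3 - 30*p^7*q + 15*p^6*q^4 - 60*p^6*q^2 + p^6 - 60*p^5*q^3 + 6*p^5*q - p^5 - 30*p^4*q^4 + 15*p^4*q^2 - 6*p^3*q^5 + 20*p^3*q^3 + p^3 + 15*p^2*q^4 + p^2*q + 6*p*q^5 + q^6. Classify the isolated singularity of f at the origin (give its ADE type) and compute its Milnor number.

The Hessian of f at 0 has rank 0. Corank 2; j^3 = p^2*(p + q) has shape L^2 M (L != M), so D-series; mu = 7 gives D_7.

Type D_7, Milnor number mu = 7.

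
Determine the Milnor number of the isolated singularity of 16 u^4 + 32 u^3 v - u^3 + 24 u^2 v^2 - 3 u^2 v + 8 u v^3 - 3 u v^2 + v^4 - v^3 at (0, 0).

6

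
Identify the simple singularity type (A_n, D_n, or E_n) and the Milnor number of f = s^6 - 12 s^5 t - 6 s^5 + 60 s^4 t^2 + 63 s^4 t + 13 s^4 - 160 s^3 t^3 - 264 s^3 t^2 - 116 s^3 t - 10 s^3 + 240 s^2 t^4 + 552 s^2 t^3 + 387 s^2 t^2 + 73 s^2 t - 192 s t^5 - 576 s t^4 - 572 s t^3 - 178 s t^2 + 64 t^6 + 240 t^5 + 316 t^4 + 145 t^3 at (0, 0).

The Hessian of f at 0 has rank 0. Corank 2; j^3 = -(2*s - 5*t)*(5*s^2 - 24*s*t + 29*t^2) splits into three distinct lines over C (the quadratic factor has nonzero discriminant), so D_4.

Type D4, Milnor number mu = 4.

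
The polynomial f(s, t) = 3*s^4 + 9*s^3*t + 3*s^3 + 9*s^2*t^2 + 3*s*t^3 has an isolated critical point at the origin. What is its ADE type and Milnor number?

The Hessian of f at 0 is [[0, 0], [0, 0]] with rank 0, so corank 2. A Groebner basis of the Jacobian ideal J(f) in C{s,t} is {3*s^2 + t^4 + t^3, s^3, s^2*t - s^2 - t^3/3, 2*s^2 + s*t^2 + 2*t^3/3}; counting standard monomials gives mu = 7. Corank 2; j^3 = 3*s^3 is a perfect cube, so E-series; the 4-jet and mu = 7 give E_7.

Type E_7, Milnor number mu = 7.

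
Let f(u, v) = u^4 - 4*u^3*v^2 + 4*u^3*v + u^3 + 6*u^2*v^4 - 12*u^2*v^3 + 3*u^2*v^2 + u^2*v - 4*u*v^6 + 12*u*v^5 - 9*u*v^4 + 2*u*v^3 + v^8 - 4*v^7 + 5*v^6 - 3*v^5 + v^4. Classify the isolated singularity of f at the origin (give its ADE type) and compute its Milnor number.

Type D_5, Milnor number mu = 5.

The Hessian of f at 0 has rank 0. Corank 2; j^3 = u^2*(u + v) has shape L^2 M (L != M), so D-series; mu = 5 gives D_5.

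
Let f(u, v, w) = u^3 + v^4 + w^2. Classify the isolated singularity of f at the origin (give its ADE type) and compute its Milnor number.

Type E_6, Milnor number mu = 6.

The Hessian of f at 0 is [[0, 0, 0], [0, 0, 0], [0, 0, 2]] with rank 1, so corank 2. A Groebner basis of the Jacobian ideal J(f) in C{u,v,w} is {v^3, u^2, w}; counting standard monomials gives mu = 6. Corank 2; j^3 = u^3 is a perfect cube, so E-series; the 4-jet and mu = 6 give E_6.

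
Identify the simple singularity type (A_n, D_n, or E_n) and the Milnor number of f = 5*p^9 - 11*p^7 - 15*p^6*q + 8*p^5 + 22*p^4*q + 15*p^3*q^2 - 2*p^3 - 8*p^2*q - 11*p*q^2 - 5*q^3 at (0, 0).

Type D_4, Milnor number mu = 4.

The Hessian of f at 0 has rank 0. Corank 2; j^3 = -(p + q)*(2*p^2 + 6*p*q + 5*q^2) splits into three distinct lines over C (the quadratic factor has nonzero discriminant), so D_4.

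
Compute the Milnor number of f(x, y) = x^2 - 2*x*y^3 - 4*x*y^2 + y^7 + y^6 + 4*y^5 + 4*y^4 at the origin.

The Hessian of f at 0 has rank 1. Corank 1: A-series; mu = 6 gives A_6.

6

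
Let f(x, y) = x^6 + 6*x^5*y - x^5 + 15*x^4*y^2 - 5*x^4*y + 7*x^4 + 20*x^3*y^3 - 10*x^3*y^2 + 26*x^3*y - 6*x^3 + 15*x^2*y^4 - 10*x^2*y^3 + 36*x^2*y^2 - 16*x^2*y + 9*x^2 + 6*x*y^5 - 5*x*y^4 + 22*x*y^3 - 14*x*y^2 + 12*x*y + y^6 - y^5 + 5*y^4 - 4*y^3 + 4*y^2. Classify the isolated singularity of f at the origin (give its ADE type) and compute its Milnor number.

The Hessian of f at 0 has rank 1. Corank 1: A-series; mu = 4 gives A_4.

Type A_{4}, Milnor number mu = 4.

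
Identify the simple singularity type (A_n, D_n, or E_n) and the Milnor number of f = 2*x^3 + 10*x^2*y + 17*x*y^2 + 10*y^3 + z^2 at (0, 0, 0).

Type D_{4}, Milnor number mu = 4.

The Hessian of f at 0 is [[0, 0, 0], [0, 0, 0], [0, 0, 2]] with rank 1, so corank 2. A Groebner basis of the Jacobian ideal J(f) in C{x,y,z} is {y^3, x^2 - 11*y^2/2, x*y + 5*y^2/2, z}; counting standard monomials gives mu = 4. Corank 2; j^3 = (x + 2*y)*(2*x^2 + 6*x*y + 5*y^2) splits into three distinct lines over C (the quadratic factor has nonzero discriminant), so D_4.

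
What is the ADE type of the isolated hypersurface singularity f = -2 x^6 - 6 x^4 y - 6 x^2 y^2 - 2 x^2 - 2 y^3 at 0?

A_2

The Hessian of f at 0 has rank 1. Corank 1: A-series; mu = 2 gives A_2.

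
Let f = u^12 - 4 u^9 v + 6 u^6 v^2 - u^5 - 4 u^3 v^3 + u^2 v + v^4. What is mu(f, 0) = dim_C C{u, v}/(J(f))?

The Hessian of f at 0 has rank 0. Corank 2; j^3 = u^2*v has shape L^2 M (L != M), so D-series; mu = 5 gives D_5.

5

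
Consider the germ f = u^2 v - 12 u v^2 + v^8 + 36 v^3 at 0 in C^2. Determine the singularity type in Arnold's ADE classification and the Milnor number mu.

Type D_{9}, Milnor number mu = 9.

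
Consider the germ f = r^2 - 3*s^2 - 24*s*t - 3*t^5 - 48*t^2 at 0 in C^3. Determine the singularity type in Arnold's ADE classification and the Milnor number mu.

The Hessian of f at 0 has rank 2. Corank 1: A-series; mu = 4 gives A_4.

Type A4, Milnor number mu = 4.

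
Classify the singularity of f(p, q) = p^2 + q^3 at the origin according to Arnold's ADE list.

The Hessian of f at 0 is [[2, 0], [0, 0]] with rank 1, so corank 1. A Groebner basis of the Jacobian ideal J(f) in C{p,q} is {q^2, p}; counting standard monomials gives mu = 2. Corank 1: A-series; mu = 2 gives A_2.

A2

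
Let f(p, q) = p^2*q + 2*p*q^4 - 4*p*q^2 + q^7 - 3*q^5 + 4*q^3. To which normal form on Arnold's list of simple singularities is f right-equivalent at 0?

D_6

The Hessian of f at 0 is [[0, 0], [0, 0]] with rank 0, so corank 2. A Groebner basis of the Jacobian ideal J(f) in C{p,q} is {p*q + q^4 - 2*q^2, p*q^2 - 2*q^3, p^2 - 9*p*q + 14*q^2}; counting standard monomials gives mu = 6. Corank 2; j^3 = q*(p - 2*q)^2 has shape L^2 M (L != M), so D-series; mu = 6 gives D_6.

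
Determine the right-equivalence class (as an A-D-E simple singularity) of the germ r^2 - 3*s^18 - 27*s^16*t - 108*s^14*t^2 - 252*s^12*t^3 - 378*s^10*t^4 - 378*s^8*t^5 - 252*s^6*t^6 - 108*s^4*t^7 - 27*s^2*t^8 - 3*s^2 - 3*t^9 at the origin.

A_8

The Hessian of f at 0 is [[-6, 0, 0], [0, 0, 0], [0, 0, 2]] with rank 2, so corank 1. A Groebner basis of the Jacobian ideal J(f) in C{s,t,r} is {t^8, s, r}; counting standard monomials gives mu = 8. Corank 1: A-series; mu = 8 gives A_8.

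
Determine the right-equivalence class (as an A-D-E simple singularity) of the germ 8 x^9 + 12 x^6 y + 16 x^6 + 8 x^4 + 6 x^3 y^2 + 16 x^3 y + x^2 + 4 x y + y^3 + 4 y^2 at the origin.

The Hessian of f at 0 has rank 1. Corank 1: A-series; mu = 2 gives A_2.

A_{2}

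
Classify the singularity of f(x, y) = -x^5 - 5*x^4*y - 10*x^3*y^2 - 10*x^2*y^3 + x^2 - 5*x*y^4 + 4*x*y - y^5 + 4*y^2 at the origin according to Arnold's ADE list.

The Hessian of f at 0 has rank 1. Corank 1: A-series; mu = 4 gives A_4.

A4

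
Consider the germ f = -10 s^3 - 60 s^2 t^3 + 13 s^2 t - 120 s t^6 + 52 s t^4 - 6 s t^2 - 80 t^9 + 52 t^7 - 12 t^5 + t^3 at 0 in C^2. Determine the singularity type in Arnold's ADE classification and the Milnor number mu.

Type D_{4}, Milnor number mu = 4.

The Hessian of f at 0 has rank 0. Corank 2; j^3 = -(2*s - t)*(5*s^2 - 4*s*t + t^2) splits into three distinct lines over C (the quadratic factor has nonzero discriminant), so D_4.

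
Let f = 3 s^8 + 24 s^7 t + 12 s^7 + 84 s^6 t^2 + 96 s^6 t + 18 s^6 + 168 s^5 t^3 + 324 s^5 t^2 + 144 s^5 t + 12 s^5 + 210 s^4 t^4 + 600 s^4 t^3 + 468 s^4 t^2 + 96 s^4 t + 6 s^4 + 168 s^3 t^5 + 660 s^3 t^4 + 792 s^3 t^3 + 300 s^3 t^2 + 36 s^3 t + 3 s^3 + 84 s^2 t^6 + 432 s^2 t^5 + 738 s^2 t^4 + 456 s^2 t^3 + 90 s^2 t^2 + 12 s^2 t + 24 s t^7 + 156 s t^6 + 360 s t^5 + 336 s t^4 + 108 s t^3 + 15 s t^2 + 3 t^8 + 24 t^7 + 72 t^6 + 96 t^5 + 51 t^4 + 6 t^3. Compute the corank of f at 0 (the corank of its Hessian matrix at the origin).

Hessian at 0 has rank 0.

2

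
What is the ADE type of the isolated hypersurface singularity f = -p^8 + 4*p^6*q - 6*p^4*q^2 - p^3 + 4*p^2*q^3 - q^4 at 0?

E_6

The Hessian of f at 0 has rank 0. Corank 2; j^3 = -p^3 is a perfect cube, so E-series; the 4-jet and mu = 6 give E_6.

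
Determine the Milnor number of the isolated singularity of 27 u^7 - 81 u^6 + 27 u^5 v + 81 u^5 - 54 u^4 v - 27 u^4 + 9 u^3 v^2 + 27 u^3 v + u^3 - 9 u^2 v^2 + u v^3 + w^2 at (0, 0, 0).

The Hessian of f at 0 is [[0, 0, 0], [0, 0, 0], [0, 0, 2]] with rank 1, so corank 2. A Groebner basis of the Jacobian ideal J(f) in C{u,v,w} is {u^2/3 + v^4 + v^3/9, u^3, u^2*v - u^2/9 - v^3/27, -2*u^2/3 + u*v^2 - 2*v^3/9, w}; counting standard monomials gives mu = 7. Corank 2; j^3 = u^3 is a perfect cube, so E-series; the 4-jet and mu = 7 give E_7.

7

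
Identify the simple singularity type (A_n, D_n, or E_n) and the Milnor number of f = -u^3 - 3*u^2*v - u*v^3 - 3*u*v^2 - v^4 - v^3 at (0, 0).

The Hessian of f at 0 has rank 0. Corank 2; j^3 = -(u + v)^3 is a perfect cube, so E-series; the 4-jet and mu = 7 give E_7.

Type E_7, Milnor number mu = 7.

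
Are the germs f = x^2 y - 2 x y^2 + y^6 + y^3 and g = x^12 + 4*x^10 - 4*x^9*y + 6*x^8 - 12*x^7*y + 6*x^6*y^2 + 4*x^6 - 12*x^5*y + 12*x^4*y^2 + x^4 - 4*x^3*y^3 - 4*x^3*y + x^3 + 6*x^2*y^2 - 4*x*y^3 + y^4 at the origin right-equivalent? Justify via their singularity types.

The Hessian of f at 0 has rank 0. Corank 2; j^3 = y*(x - y)^2 has shape L^2 M (L != M), so D-series; mu = 7 gives D_7. The Hessian of g at 0 has rank 0. Corank 2; j^3 = x^3 is a perfect cube, so E-series; the 4-jet and mu = 6 give E_6. f is D_7 but g is E_6, hence not right-equivalent.

No.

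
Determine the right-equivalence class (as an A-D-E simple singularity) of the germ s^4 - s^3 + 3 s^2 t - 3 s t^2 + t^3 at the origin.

The Hessian of f at 0 is [[0, 0], [0, 0]] with rank 0, so corank 2. A Groebner basis of the Jacobian ideal J(f) in C{s,t} is {t^4, s*t^2 - 2*t^3/3, s^2 - 2*s*t + t^2}; counting standard monomials gives mu = 6. Corank 2; j^3 = -(s - t)^3 is a perfect cube, so E-series; the 4-jet and mu = 6 give E_6.

E_{6}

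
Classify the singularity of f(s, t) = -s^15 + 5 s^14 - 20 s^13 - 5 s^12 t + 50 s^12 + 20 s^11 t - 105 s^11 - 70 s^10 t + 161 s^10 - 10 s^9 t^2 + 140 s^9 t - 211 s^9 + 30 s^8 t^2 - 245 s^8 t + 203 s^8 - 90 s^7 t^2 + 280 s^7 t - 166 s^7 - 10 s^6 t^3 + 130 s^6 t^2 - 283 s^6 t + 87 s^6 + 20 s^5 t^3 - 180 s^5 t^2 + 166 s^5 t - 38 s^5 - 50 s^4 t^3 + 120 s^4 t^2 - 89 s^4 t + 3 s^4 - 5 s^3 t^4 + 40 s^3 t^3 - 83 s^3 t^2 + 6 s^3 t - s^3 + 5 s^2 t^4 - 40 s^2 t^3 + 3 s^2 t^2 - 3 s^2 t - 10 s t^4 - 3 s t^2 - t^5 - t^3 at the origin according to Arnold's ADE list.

The Hessian of f at 0 has rank 0. Corank 2; j^3 = -(s + t)^3 is a perfect cube, so E-series; the 5-jet and mu = 8 give E_8.

E8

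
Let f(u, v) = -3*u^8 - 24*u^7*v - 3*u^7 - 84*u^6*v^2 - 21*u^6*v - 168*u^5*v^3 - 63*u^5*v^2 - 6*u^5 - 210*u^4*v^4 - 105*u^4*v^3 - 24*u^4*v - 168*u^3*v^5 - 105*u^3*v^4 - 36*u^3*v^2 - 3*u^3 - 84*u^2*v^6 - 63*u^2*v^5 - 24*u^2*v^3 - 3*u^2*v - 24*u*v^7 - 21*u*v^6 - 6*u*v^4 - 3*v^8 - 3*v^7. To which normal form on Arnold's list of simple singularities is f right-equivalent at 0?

D_{9}

The Hessian of f at 0 has rank 0. Corank 2; j^3 = -3*u^2*(u + v) has shape L^2 M (L != M), so D-series; mu = 9 gives D_9.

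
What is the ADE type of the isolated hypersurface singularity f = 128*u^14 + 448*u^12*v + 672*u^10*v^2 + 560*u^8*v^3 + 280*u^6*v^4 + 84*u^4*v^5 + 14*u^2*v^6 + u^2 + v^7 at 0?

The Hessian of f at 0 has rank 1. Corank 1: A-series; mu = 6 gives A_6.

A6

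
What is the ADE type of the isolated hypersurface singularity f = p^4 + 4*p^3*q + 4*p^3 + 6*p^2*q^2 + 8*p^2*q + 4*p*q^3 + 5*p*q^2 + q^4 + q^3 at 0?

D_{5}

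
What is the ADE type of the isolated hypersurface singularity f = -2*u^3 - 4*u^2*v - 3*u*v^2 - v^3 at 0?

The Hessian of f at 0 is [[0, 0], [0, 0]] with rank 0, so corank 2. A Groebner basis of the Jacobian ideal J(f) in C{u,v} is {v^3, u^2 - 3*v^2/2, u*v + 3*v^2/2}; counting standard monomials gives mu = 4. Corank 2; j^3 = -(u + v)*(2*u^2 + 2*u*v + v^2) splits into three distinct lines over C (the quadratic factor has nonzero discriminant), so D_4.

D4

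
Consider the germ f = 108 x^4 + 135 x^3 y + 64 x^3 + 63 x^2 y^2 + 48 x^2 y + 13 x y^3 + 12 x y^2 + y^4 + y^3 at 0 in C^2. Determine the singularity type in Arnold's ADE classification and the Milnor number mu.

The Hessian of f at 0 is [[0, 0], [0, 0]] with rank 0, so corank 2. A Groebner basis of the Jacobian ideal J(f) in C{x,y} is {65536*x^2/3 + 32768*x*y/3 + y^4 + 64*y^3/9 + 4096*y^2/3, x^3 + 112*x^2/3 + 56*x*y/3 + y^3/36 + 7*y^2/3, x^2*y - 832*x^2/9 - 416*x*y/9 - 5*y^3/54 - 52*y^2/9, 512*x^2/3 + x*y^2 + 256*x*y/3 + 11*y^3/36 + 32*y^2/3}; counting standard monomials gives mu = 7. Corank 2; j^3 = (4*x + y)^3 is a perfect cube, so E-series; the 4-jet and mu = 7 give E_7.

Type E7, Milnor number mu = 7.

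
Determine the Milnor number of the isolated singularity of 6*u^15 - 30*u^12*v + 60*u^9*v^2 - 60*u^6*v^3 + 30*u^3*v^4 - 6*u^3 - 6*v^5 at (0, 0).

The Hessian of f at 0 has rank 0. Corank 2; j^3 = -6*u^3 is a perfect cube, so E-series; the 5-jet and mu = 8 give E_8.

8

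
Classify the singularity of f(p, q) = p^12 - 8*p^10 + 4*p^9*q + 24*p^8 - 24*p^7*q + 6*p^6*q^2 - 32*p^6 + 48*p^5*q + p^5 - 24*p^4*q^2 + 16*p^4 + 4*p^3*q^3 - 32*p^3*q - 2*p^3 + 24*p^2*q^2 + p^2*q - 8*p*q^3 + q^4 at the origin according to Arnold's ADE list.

The Hessian of f at 0 has rank 0. Corank 2; j^3 = -p^2*(2*p - q) has shape L^2 M (L != M), so D-series; mu = 5 gives D_5.

D_5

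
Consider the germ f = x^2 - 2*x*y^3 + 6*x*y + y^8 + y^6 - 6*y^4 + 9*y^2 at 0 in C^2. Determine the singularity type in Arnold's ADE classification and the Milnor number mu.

Type A7, Milnor number mu = 7.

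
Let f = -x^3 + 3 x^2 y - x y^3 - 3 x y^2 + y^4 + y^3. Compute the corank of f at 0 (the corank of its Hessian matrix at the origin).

2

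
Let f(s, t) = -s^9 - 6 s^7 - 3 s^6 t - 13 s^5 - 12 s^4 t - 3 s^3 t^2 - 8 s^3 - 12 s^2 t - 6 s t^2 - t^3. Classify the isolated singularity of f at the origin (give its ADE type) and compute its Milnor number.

Type E_8, Milnor number mu = 8.

The Hessian of f at 0 has rank 0. Corank 2; j^3 = -(2*s + t)^3 is a perfect cube, so E-series; the 5-jet and mu = 8 give E_8.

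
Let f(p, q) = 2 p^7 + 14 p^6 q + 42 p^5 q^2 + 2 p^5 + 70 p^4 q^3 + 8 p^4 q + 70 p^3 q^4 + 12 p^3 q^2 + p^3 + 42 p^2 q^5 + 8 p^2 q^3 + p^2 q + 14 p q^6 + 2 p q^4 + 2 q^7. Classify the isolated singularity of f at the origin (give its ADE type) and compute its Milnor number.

Type D_{8}, Milnor number mu = 8.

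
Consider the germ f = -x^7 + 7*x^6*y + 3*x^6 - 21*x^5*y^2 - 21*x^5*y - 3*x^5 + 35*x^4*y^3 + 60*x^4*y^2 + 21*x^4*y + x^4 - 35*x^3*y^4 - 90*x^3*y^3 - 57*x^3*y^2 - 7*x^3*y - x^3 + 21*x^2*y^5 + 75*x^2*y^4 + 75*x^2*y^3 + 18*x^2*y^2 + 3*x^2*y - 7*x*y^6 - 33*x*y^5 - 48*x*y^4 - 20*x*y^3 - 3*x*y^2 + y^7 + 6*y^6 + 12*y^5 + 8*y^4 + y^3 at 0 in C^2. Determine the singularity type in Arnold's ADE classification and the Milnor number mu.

Type E_{7}, Milnor number mu = 7.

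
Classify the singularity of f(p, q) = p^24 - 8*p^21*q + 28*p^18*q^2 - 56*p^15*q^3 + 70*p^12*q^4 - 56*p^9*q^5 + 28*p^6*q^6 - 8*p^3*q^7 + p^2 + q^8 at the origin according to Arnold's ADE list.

A7

The Hessian of f at 0 is [[2, 0], [0, 0]] with rank 1, so corank 1. A Groebner basis of the Jacobian ideal J(f) in C{p,q} is {q^7, p}; counting standard monomials gives mu = 7. Corank 1: A-series; mu = 7 gives A_7.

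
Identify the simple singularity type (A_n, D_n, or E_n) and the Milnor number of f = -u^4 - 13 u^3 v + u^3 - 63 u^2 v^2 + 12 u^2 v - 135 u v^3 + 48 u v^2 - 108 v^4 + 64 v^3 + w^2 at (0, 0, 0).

Type E_{7}, Milnor number mu = 7.

The Hessian of f at 0 is [[0, 0, 0], [0, 0, 0], [0, 0, 2]] with rank 1, so corank 2. A Groebner basis of the Jacobian ideal J(f) in C{u,v,w} is {3*u^2 + 24*u*v + v^4 + v^3 + 48*v^2, u^3 - 84*u^2 - 672*u*v + 36*v^3 - 1344*v^2, u^2*v + 15*u^2 + 120*u*v - 11*v^3 + 240*v^2, -2*u^2 + u*v^2 - 16*u*v + 10*v^3/3 - 32*v^2, w}; counting standard monomials gives mu = 7. Corank 2; j^3 = (u + 4*v)^3 is a perfect cube, so E-series; the 4-jet and mu = 7 give E_7.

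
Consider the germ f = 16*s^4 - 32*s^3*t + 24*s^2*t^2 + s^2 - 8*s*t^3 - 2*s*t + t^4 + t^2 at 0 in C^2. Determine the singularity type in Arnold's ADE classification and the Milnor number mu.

Type A3, Milnor number mu = 3.

The Hessian of f at 0 has rank 1. Corank 1: A-series; mu = 3 gives A_3.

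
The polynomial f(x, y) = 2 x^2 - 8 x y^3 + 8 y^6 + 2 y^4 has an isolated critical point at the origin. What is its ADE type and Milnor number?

The Hessian of f at 0 has rank 1. Corank 1: A-series; mu = 3 gives A_3.

Type A_{3}, Milnor number mu = 3.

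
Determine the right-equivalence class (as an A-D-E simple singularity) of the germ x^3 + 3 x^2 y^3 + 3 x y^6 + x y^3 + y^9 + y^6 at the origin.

The Hessian of f at 0 is [[0, 0], [0, 0]] with rank 0, so corank 2. A Groebner basis of the Jacobian ideal J(f) in C{x,y} is {x^3, x*y^2, 3*x^2 + y^3}; counting standard monomials gives mu = 7. Corank 2; j^3 = x^3 is a perfect cube, so E-series; the 4-jet and mu = 7 give E_7.

E7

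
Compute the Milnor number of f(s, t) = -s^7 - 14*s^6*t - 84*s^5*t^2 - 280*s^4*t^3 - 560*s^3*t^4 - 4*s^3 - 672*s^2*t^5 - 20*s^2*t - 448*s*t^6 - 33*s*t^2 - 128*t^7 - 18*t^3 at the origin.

8

The Hessian of f at 0 has rank 0. Corank 2; j^3 = -(s + 2*t)*(2*s + 3*t)^2 has shape L^2 M (L != M), so D-series; mu = 8 gives D_8.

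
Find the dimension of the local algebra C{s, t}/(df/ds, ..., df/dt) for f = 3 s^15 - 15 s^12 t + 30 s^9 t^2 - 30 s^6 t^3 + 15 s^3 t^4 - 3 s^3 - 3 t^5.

8

The Hessian of f at 0 has rank 0. Corank 2; j^3 = -3*s^3 is a perfect cube, so E-series; the 5-jet and mu = 8 give E_8.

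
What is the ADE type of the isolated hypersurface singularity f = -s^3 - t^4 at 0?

The Hessian of f at 0 has rank 0. Corank 2; j^3 = -s^3 is a perfect cube, so E-series; the 4-jet and mu = 6 give E_6.

E6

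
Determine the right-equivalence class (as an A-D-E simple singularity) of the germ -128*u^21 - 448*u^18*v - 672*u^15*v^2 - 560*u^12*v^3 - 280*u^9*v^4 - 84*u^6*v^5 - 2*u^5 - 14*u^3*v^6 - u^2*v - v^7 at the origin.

The Hessian of f at 0 has rank 0. Corank 2; j^3 = -u^2*v has shape L^2 M (L != M), so D-series; mu = 8 gives D_8.

D8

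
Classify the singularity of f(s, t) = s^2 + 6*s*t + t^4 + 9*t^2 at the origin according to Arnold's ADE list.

A_3

The Hessian of f at 0 is [[2, 6], [6, 18]] with rank 1, so corank 1. A Groebner basis of the Jacobian ideal J(f) in C{s,t} is {t^3, s + 3*t}; counting standard monomials gives mu = 3. Corank 1: A-series; mu = 3 gives A_3.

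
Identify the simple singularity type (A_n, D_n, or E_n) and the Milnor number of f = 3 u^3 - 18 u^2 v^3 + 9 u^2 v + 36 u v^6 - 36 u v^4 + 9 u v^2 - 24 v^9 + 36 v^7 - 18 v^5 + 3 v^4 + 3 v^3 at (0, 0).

The Hessian of f at 0 is [[0, 0], [0, 0]] with rank 0, so corank 2. A Groebner basis of the Jacobian ideal J(f) in C{u,v} is {v^3, u^2 + 2*u*v + v^2}; counting standard monomials gives mu = 6. Corank 2; j^3 = 3*(u + v)^3 is a perfect cube, so E-series; the 4-jet and mu = 6 give E_6.

Type E_{6}, Milnor number mu = 6.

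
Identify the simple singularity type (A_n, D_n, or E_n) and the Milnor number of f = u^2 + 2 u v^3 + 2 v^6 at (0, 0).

Type A_5, Milnor number mu = 5.

The Hessian of f at 0 is [[2, 0], [0, 0]] with rank 1, so corank 1. A Groebner basis of the Jacobian ideal J(f) in C{u,v} is {u*v^2, u + v^3, u^2}; counting standard monomials gives mu = 5. Corank 1: A-series; mu = 5 gives A_5.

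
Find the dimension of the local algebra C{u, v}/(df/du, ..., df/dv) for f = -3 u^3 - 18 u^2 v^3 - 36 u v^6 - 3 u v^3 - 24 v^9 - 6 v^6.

7

The Hessian of f at 0 has rank 0. Corank 2; j^3 = -3*u^3 is a perfect cube, so E-series; the 4-jet and mu = 7 give E_7.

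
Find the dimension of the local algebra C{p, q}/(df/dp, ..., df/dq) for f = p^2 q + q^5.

6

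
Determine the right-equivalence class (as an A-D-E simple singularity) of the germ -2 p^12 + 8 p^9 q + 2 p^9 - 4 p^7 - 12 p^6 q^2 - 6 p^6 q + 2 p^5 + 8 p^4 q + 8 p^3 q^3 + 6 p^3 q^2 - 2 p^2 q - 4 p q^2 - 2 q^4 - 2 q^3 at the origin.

D_{5}

The Hessian of f at 0 has rank 0. Corank 2; j^3 = -2*q*(p + q)^2 has shape L^2 M (L != M), so D-series; mu = 5 gives D_5.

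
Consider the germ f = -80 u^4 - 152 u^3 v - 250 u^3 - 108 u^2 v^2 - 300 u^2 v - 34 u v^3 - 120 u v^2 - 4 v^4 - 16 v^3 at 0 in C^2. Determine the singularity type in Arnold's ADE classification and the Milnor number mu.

The Hessian of f at 0 is [[0, 0], [0, 0]] with rank 0, so corank 2. A Groebner basis of the Jacobian ideal J(f) in C{u,v} is {1171875*u^2/4 + 234375*u*v + v^4 + 125*v^3/4 + 46875*v^2, u^3 + 675*u^2/2 + 270*u*v + v^3/10 + 54*v^2, u^2*v - 2125*u^2/4 - 425*u*v - 13*v^3/60 - 85*v^2, 625*u^2 + u*v^2 + 500*u*v + 7*v^3/15 + 100*v^2}; counting standard monomials gives mu = 7. Corank 2; j^3 = -2*(5*u + 2*v)^3 is a perfect cube, so E-series; the 4-jet and mu = 7 give E_7.

Type E7, Milnor number mu = 7.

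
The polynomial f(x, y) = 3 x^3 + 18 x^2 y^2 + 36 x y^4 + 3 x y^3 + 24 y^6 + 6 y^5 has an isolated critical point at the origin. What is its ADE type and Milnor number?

Type E_{7}, Milnor number mu = 7.

The Hessian of f at 0 has rank 0. Corank 2; j^3 = 3*x^3 is a perfect cube, so E-series; the 4-jet and mu = 7 give E_7.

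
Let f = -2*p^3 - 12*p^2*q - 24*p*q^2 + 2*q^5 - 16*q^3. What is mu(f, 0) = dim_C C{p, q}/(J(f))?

8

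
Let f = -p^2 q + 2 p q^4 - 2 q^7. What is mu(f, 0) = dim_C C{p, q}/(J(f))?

The Hessian of f at 0 has rank 0. Corank 2; j^3 = -p^2*q has shape L^2 M (L != M), so D-series; mu = 8 gives D_8.

8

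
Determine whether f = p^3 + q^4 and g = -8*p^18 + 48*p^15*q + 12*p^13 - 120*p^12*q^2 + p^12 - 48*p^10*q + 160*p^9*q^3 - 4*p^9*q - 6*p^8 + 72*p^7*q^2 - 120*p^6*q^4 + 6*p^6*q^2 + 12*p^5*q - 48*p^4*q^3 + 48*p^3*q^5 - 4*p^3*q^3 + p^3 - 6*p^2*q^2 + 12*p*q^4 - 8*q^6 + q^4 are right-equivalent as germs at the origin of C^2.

Yes.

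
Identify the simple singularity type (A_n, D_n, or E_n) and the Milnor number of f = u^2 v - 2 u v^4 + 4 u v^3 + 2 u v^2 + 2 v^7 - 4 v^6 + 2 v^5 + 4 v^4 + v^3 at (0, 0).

The Hessian of f at 0 has rank 0. Corank 2; j^3 = v*(u + v)^2 has shape L^2 M (L != M), so D-series; mu = 8 gives D_8.

Type D_8, Milnor number mu = 8.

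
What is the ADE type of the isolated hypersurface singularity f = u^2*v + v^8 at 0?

The Hessian of f at 0 is [[0, 0], [0, 0]] with rank 0, so corank 2. A Groebner basis of the Jacobian ideal J(f) in C{u,v} is {u^2/8 + v^7, u^3, u*v}; counting standard monomials gives mu = 9. Corank 2; j^3 = u^2*v has shape L^2 M (L != M), so D-series; mu = 9 gives D_9.

D9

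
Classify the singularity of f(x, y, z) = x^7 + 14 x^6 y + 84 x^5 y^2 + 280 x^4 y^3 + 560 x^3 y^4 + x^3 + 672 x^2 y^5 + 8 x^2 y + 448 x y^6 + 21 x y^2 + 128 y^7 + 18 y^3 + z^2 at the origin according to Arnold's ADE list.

D_{8}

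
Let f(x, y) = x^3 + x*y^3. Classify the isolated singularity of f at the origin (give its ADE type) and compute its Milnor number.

Type E_{7}, Milnor number mu = 7.

The Hessian of f at 0 has rank 0. Corank 2; j^3 = x^3 is a perfect cube, so E-series; the 4-jet and mu = 7 give E_7.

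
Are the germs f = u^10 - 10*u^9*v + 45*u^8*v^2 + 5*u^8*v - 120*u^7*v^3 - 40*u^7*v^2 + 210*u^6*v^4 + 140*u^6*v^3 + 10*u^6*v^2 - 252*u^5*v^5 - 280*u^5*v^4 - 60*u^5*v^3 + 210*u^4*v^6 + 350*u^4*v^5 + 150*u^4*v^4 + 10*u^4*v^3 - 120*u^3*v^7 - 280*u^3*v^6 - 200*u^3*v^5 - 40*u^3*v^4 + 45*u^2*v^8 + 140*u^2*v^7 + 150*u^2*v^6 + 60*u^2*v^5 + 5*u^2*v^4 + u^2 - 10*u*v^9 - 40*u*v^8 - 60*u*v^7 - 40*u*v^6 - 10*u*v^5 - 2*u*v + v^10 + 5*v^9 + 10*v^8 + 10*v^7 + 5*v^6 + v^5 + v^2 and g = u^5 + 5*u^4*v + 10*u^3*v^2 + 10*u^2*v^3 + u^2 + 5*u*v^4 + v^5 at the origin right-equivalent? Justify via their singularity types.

The Hessian of f at 0 is [[2, -2], [-2, 2]] with rank 1, so corank 1. A Groebner basis of the Jacobian ideal J(f) in C{u,v} is {v^4, u - v}; counting standard monomials gives mu = 4. Corank 1: A-series; mu = 4 gives A_4. The Hessian of g at 0 is [[2, 0], [0, 0]] with rank 1, so corank 1. A Groebner basis of the Jacobian ideal J(g) in C{u,v} is {v^4, u}; counting standard monomials gives mu = 4. Corank 1: A-series; mu = 4 gives A_4. Both have type A_4, hence right-equivalent.

Yes.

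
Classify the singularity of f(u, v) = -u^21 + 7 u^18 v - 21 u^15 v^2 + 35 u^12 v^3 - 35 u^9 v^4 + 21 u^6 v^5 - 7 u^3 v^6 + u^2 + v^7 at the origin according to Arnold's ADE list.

A6

The Hessian of f at 0 has rank 1. Corank 1: A-series; mu = 6 gives A_6.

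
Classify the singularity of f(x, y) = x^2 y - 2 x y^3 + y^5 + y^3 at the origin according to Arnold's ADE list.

The Hessian of f at 0 is [[0, 0], [0, 0]] with rank 0, so corank 2. A Groebner basis of the Jacobian ideal J(f) in C{x,y} is {y^3, x^2 + 3*y^2, x*y}; counting standard monomials gives mu = 4. Corank 2; j^3 = y*(x^2 + y^2) splits into three distinct lines over C (the quadratic factor has nonzero discriminant), so D_4.

D4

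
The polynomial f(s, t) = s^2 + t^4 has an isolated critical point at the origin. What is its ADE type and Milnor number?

Type A3, Milnor number mu = 3.

The Hessian of f at 0 has rank 1. Corank 1: A-series; mu = 3 gives A_3.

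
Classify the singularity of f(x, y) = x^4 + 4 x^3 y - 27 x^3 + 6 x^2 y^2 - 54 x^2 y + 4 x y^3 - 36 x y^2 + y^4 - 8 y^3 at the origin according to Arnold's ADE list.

E6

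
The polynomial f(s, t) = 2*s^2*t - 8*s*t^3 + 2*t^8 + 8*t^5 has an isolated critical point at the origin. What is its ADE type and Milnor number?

Type D9, Milnor number mu = 9.

The Hessian of f at 0 is [[0, 0], [0, 0]] with rank 0, so corank 2. A Groebner basis of the Jacobian ideal J(f) in C{s,t} is {s^4, s^3*t + s^2 - 2*s*t^2, -s^3/2 + s^2*t^2, -s*t/2 + t^3}; counting standard monomials gives mu = 9. Corank 2; j^3 = 2*s^2*t has shape L^2 M (L != M), so D-series; mu = 9 gives D_9.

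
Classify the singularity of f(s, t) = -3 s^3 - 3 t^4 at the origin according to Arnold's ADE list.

E6

The Hessian of f at 0 is [[0, 0], [0, 0]] with rank 0, so corank 2. A Groebner basis of the Jacobian ideal J(f) in C{s,t} is {t^3, s^2}; counting standard monomials gives mu = 6. Corank 2; j^3 = -3*s^3 is a perfect cube, so E-series; the 4-jet and mu = 6 give E_6.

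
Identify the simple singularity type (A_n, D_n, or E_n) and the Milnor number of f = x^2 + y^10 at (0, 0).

Type A9, Milnor number mu = 9.

The Hessian of f at 0 is [[2, 0], [0, 0]] with rank 1, so corank 1. A Groebner basis of the Jacobian ideal J(f) in C{x,y} is {y^9, x}; counting standard monomials gives mu = 9. Corank 1: A-series; mu = 9 gives A_9.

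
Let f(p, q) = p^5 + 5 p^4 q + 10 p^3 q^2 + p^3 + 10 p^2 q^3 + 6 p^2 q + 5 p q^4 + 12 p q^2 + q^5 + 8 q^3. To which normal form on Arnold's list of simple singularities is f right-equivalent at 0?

E_8

The Hessian of f at 0 has rank 0. Corank 2; j^3 = (p + 2*q)^3 is a perfect cube, so E-series; the 5-jet and mu = 8 give E_8.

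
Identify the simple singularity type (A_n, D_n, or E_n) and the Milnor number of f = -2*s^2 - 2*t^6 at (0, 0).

The Hessian of f at 0 has rank 1. Corank 1: A-series; mu = 5 gives A_5.

Type A_{5}, Milnor number mu = 5.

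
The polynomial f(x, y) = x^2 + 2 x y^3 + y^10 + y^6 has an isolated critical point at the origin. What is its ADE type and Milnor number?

Type A_9, Milnor number mu = 9.

The Hessian of f at 0 has rank 1. Corank 1: A-series; mu = 9 gives A_9.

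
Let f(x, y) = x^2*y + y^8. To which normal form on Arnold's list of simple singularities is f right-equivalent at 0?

D_9

The Hessian of f at 0 has rank 0. Corank 2; j^3 = x^2*y has shape L^2 M (L != M), so D-series; mu = 9 gives D_9.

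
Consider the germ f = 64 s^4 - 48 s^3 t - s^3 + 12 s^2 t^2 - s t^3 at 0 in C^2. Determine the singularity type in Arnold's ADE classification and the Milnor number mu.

The Hessian of f at 0 is [[0, 0], [0, 0]] with rank 0, so corank 2. A Groebner basis of the Jacobian ideal J(f) in C{s,t} is {3*s^2/16 + t^4 + t^3/16, s^3, s^2*t - s^2/16 - t^3/48, -s^2/2 + s*t^2 - t^3/6}; counting standard monomials gives mu = 7. Corank 2; j^3 = -s^3 is a perfect cube, so E-series; the 4-jet and mu = 7 give E_7.

Type E7, Milnor number mu = 7.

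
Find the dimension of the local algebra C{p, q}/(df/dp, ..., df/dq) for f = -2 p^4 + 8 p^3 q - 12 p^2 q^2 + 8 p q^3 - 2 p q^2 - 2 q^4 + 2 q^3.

5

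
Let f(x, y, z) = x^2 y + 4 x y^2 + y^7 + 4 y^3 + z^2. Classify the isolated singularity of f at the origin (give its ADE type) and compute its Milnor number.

Type D8, Milnor number mu = 8.

The Hessian of f at 0 is [[0, 0, 0], [0, 0, 0], [0, 0, 2]] with rank 1, so corank 2. A Groebner basis of the Jacobian ideal J(f) in C{x,y,z} is {x^2/7 + y^6 - 4*y^2/7, x^3 + 8*y^3, x*y + 2*y^2, z}; counting standard monomials gives mu = 8. Corank 2; j^3 = y*(x + 2*y)^2 has shape L^2 M (L != M), so D-series; mu = 8 gives D_8.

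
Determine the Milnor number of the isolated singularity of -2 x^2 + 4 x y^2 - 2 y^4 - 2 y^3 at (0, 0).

The Hessian of f at 0 has rank 1. Corank 1: A-series; mu = 2 gives A_2.

2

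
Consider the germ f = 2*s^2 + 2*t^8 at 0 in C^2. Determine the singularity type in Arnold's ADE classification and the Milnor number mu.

Type A_{7}, Milnor number mu = 7.

The Hessian of f at 0 has rank 1. Corank 1: A-series; mu = 7 gives A_7.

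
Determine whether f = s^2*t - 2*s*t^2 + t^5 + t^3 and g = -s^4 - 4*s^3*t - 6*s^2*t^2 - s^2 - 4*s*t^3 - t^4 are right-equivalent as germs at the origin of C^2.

The Hessian of f at 0 has rank 0. Corank 2; j^3 = t*(s - t)^2 has shape L^2 M (L != M), so D-series; mu = 6 gives D_6. The Hessian of g at 0 has rank 1. Corank 1: A-series; mu = 3 gives A_3. f is D_6 but g is A_3, hence not right-equivalent.

No.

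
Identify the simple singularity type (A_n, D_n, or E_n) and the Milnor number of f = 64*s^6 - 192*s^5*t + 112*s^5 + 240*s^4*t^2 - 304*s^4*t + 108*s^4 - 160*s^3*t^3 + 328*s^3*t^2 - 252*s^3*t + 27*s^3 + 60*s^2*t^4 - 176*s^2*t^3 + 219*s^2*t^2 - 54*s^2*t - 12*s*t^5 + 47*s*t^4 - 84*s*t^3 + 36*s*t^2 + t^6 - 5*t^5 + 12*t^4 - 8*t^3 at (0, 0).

The Hessian of f at 0 has rank 0. Corank 2; j^3 = (3*s - 2*t)^3 is a perfect cube, so E-series; the 5-jet and mu = 8 give E_8.

Type E8, Milnor number mu = 8.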